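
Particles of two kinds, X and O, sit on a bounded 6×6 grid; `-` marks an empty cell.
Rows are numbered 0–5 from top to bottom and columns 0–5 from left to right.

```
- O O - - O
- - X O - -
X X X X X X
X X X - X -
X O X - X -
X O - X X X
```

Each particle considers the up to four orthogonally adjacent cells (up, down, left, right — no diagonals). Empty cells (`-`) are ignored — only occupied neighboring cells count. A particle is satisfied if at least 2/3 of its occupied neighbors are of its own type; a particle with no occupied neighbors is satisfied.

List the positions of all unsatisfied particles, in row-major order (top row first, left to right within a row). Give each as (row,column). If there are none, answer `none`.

(0,1)O 1/1 ok
(0,2)O 1/2 unhappy
(0,5)O 0/0 ok
(1,2)X 1/3 unhappy
(1,3)O 0/2 unhappy
(2,0)X 2/2 ok
(2,1)X 3/3 ok
(2,2)X 4/4 ok
(2,3)X 2/3 ok
(2,4)X 3/3 ok
(2,5)X 1/1 ok
(3,0)X 3/3 ok
(3,1)X 3/4 ok
(3,2)X 3/3 ok
(3,4)X 2/2 ok
(4,0)X 2/3 ok
(4,1)O 1/4 unhappy
(4,2)X 1/2 unhappy
(4,4)X 2/2 ok
(5,0)X 1/2 unhappy
(5,1)O 1/2 unhappy
(5,3)X 1/1 ok
(5,4)X 3/3 ok
(5,5)X 1/1 ok

(0,2), (1,2), (1,3), (4,1), (4,2), (5,0), (5,1)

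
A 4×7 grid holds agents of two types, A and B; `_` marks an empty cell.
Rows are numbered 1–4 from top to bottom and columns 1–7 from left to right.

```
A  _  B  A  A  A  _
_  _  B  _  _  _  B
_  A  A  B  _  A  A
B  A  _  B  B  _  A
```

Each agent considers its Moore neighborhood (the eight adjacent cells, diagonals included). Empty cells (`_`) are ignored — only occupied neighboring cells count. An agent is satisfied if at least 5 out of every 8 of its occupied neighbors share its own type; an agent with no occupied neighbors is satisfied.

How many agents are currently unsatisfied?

9

(1,1)A 0/0 ok
(1,3)B 1/2 unhappy
(1,4)A 1/3 unhappy
(1,5)A 2/2 ok
(1,6)A 1/2 unhappy
(2,3)B 2/5 unhappy
(2,7)B 0/3 unhappy
(3,2)A 2/4 unhappy
(3,3)A 2/5 unhappy
(3,4)B 3/4 ok
(3,6)A 2/4 unhappy
(3,7)A 2/3 ok
(4,1)B 0/2 unhappy
(4,2)A 2/3 ok
(4,4)B 2/3 ok
(4,5)B 2/3 ok
(4,7)A 2/2 ok
Unsatisfied: (1,3), (1,4), (1,6), (2,3), (2,7), (3,2), (3,3), (3,6), (4,1) — 9 in total.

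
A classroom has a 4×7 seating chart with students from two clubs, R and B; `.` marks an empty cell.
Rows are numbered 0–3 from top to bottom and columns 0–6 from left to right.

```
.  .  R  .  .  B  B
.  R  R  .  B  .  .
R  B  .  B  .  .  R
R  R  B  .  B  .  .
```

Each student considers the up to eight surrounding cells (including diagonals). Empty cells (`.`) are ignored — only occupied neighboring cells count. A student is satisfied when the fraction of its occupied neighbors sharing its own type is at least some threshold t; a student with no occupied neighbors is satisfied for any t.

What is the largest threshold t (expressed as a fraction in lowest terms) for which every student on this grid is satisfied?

1/6

(0,2)R 2/2
(0,5)B 2/2
(0,6)B 1/1
(1,1)R 3/4
(1,2)R 2/4
(1,4)B 2/2
(2,0)R 3/4
(2,1)B 1/6
(2,3)B 3/4
(2,6)R — no occupied neighbors
(3,0)R 2/3
(3,1)R 2/4
(3,2)B 2/3
(3,4)B 1/1
The smallest same-type fraction is 1/6 at (2,1), which reduces to 1/6. Any threshold above that leaves this student unsatisfied.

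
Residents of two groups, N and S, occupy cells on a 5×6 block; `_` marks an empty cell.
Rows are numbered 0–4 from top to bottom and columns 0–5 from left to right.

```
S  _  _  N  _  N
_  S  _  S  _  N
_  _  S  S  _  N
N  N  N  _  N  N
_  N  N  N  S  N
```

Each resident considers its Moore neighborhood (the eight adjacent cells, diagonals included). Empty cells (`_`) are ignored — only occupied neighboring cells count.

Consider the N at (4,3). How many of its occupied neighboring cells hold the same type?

3

Occupied neighbors of (4,3): (3,2)=N, (3,4)=N, (4,2)=N, (4,4)=S.
Same type (N): 3 of 4.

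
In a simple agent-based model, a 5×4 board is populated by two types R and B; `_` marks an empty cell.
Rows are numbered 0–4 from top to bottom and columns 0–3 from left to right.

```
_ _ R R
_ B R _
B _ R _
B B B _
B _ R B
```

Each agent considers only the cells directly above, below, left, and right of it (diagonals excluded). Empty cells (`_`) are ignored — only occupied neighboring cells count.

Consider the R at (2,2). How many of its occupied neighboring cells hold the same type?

1

Occupied neighbors of (2,2): (1,2)=R, (3,2)=B.
Same type (R): 1 of 2.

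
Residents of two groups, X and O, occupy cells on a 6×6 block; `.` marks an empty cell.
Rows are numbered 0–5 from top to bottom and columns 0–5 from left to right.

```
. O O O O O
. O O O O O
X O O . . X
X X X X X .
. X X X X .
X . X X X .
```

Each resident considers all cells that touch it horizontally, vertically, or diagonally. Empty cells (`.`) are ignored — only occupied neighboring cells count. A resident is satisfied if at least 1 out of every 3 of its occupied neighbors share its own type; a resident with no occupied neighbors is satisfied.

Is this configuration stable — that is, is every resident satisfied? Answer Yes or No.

Row 0: (0,1)O 3/3 ok · (0,2)O 5/5 ok · (0,3)O 5/5 ok · (0,4)O 5/5 ok · (0,5)O 3/3 ok
Row 1: (1,1)O 5/6 ok · (1,2)O 7/7 ok · (1,3)O 6/6 ok · (1,4)O 5/6 ok · (1,5)O 3/4 ok
Row 2: (2,0)X 2/4 ok · (2,1)O 3/7 ok · (2,2)O 4/7 ok · (2,5)X 1/3 ok
Row 3: (3,0)X 3/4 ok · (3,1)X 5/7 ok · (3,2)X 5/7 ok · (3,3)X 5/6 ok · (3,4)X 4/4 ok
Row 4: (4,1)X 6/6 ok · (4,2)X 7/7 ok · (4,3)X 8/8 ok · (4,4)X 5/5 ok
Row 5: (5,0)X 1/1 ok · (5,2)X 4/4 ok · (5,3)X 5/5 ok · (5,4)X 3/3 ok
All meet the threshold, so the configuration is stable.

Yes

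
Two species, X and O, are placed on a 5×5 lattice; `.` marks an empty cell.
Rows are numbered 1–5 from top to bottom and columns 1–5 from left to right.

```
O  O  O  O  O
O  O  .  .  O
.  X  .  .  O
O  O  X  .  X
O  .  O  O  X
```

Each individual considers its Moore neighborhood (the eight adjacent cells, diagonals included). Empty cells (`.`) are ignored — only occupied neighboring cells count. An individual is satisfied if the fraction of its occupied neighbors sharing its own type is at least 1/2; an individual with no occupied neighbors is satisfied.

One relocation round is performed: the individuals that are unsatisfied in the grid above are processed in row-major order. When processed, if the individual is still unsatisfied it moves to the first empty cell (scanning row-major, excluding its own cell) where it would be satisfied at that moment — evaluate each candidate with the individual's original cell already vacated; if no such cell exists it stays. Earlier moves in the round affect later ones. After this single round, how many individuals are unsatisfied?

2

Initially unsatisfied (in order): (3,2), (4,3), (4,5), (5,4).
  (3,2) → (3,4).
  (4,3) → (4,4).
  (4,5): now satisfied by earlier moves; stays.
  (5,4) → (2,3).
Resulting grid:
O O O O O
O O O . O
. . . X O
O O . X X
O . O . X
Unsatisfied now: (3,4), (3,5).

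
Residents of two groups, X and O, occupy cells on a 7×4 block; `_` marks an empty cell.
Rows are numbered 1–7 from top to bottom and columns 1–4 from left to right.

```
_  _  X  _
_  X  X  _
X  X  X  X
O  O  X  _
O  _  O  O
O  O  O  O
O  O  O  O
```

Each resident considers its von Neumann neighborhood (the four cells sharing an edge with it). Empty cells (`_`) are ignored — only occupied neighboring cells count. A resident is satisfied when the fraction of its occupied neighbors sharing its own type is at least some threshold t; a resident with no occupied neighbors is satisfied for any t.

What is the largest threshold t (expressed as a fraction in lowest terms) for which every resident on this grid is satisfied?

(1,3)X 1/1
(2,2)X 2/2
(2,3)X 3/3
(3,1)X 1/2
(3,2)X 3/4
(3,3)X 4/4
(3,4)X 1/1
(4,1)O 2/3
(4,2)O 1/3
(4,3)X 1/3
(5,1)O 2/2
(5,3)O 2/3
(5,4)O 2/2
(6,1)O 3/3
(6,2)O 3/3
(6,3)O 4/4
(6,4)O 3/3
(7,1)O 2/2
(7,2)O 3/3
(7,3)O 3/3
(7,4)O 2/2
The smallest same-type fraction is 1/3 at (4,2), which reduces to 1/3. Any threshold above that leaves this resident unsatisfied.

1/3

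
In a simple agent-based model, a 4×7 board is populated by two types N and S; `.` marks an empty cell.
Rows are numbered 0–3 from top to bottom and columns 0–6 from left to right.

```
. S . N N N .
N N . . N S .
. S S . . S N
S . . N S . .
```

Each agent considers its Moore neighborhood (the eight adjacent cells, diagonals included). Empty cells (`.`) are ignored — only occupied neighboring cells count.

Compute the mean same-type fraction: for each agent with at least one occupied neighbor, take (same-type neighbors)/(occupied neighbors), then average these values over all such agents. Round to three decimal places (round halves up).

(0,1)S 0/2
(0,3)N 2/2
(0,4)N 3/4
(0,5)N 2/3
(1,0)N 1/3
(1,1)N 1/4
(1,4)N 3/5
(1,5)S 1/5
(2,1)S 2/4
(2,2)S 1/3
(2,5)S 2/4
(2,6)N 0/2
(3,0)S 1/1
(3,3)N 0/2
(3,4)S 1/2
Sum over 15 agents: 0/2 + 2/2 + 3/4 + 2/3 + 1/3 + 1/4 + 3/5 + 1/5 + 2/4 + 1/3 + 2/4 + 0/2 + 1/1 + 0/2 + 1/2 = 199/30; mean = 199/30 ÷ 15 = 199/450 = 0.442222… → 0.442.

0.442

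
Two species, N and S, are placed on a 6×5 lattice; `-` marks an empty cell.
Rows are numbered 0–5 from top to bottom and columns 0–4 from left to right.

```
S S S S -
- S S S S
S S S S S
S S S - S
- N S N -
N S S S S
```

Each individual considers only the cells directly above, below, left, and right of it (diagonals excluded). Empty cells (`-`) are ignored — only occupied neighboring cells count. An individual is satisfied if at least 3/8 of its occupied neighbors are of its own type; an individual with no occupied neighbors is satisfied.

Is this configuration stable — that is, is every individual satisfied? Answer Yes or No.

(0,0)S 1/1 ok
(0,1)S 3/3 ok
(0,2)S 3/3 ok
(0,3)S 2/2 ok
(1,1)S 3/3 ok
(1,2)S 4/4 ok
(1,3)S 4/4 ok
(1,4)S 2/2 ok
(2,0)S 2/2 ok
(2,1)S 4/4 ok
(2,2)S 4/4 ok
(2,3)S 3/3 ok
(2,4)S 3/3 ok
(3,0)S 2/2 ok
(3,1)S 3/4 ok
(3,2)S 3/3 ok
(3,4)S 1/1 ok
(4,1)N 0/3 unhappy
(4,2)S 2/4 ok
(4,3)N 0/2 unhappy
(5,0)N 0/1 unhappy
(5,1)S 1/3 unhappy
(5,2)S 3/3 ok
(5,3)S 2/3 ok
(5,4)S 1/1 ok
For instance (4,1) has only 0/3 same-type neighbors, below 3/8.

No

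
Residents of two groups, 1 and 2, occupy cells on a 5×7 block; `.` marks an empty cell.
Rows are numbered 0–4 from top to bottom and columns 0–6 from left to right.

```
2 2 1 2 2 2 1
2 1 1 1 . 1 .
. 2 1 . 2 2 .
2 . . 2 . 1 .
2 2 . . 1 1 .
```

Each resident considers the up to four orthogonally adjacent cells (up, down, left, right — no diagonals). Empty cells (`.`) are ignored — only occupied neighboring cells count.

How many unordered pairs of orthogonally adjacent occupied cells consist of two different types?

Scan each occupied cell's neighbors to the right and below so each pair is counted once.
Row 0: 2(0,0)–2(0,1)= 2(0,0)–2(1,0)= 2(0,1)–1(0,2)≠ 2(0,1)–1(1,1)≠ 1(0,2)–2(0,3)≠ 1(0,2)–1(1,2)= 2(0,3)–2(0,4)= 2(0,3)–1(1,3)≠ 2(0,4)–2(0,5)= 2(0,5)–1(0,6)≠ 2(0,5)–1(1,5)≠  → 6/11 unlike.
Row 1: 2(1,0)–1(1,1)≠ 1(1,1)–1(1,2)= 1(1,1)–2(2,1)≠ 1(1,2)–1(1,3)= 1(1,2)–1(2,2)= 1(1,5)–2(2,5)≠  → 3/6 unlike.
Row 2: 2(2,1)–1(2,2)≠ 2(2,4)–2(2,5)= 2(2,5)–1(3,5)≠  → 2/3 unlike.
Row 3: 2(3,0)–2(4,0)= 1(3,5)–1(4,5)=  → 0/2 unlike.
Row 4: 2(4,0)–2(4,1)= 1(4,4)–1(4,5)=  → 0/2 unlike.
Total adjacent occupied pairs: 24; unlike-type pairs: 11.

11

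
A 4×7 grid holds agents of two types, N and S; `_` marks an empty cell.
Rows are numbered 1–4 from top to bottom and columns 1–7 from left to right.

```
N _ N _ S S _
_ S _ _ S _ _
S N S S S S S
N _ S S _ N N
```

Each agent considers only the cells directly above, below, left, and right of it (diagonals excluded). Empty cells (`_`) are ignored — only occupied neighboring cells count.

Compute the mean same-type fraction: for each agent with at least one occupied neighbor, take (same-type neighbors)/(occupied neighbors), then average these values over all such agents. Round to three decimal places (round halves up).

0.615

Row 1: (1,1)N — no occupied neighbors · (1,3)N — no occupied neighbors · (1,5)S 2/2 · (1,6)S 1/1
Row 2: (2,2)S 0/1 · (2,5)S 2/2
Row 3: (3,1)S 0/2 · (3,2)N 0/3 · (3,3)S 2/3 · (3,4)S 3/3 · (3,5)S 3/3 · (3,6)S 2/3 · (3,7)S 1/2
Row 4: (4,1)N 0/1 · (4,3)S 2/2 · (4,4)S 2/2 · (4,6)N 1/2 · (4,7)N 1/2
Sum over 16 agents: 2/2 + 1/1 + 0/1 + 2/2 + 0/2 + 0/3 + 2/3 + 3/3 + 3/3 + 2/3 + 1/2 + 0/1 + 2/2 + 2/2 + 1/2 + 1/2 = 59/6; mean = 59/6 ÷ 16 = 59/96 = 0.614583… → 0.615.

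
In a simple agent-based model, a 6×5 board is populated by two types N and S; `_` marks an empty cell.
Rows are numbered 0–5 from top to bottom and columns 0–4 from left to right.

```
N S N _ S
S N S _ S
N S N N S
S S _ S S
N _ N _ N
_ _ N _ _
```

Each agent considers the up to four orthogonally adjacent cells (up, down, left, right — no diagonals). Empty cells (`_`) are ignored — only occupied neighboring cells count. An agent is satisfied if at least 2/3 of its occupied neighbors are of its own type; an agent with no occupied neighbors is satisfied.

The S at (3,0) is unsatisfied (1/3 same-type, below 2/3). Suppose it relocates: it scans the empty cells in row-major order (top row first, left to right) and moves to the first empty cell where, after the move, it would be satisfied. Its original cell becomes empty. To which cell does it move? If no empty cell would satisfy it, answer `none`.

(1,3)

Vacating (3,0). Empty cells in order:
  (0,3): 1/2 same-type → still unsatisfied.
  (1,3): 2/3 same-type → satisfied — stop here.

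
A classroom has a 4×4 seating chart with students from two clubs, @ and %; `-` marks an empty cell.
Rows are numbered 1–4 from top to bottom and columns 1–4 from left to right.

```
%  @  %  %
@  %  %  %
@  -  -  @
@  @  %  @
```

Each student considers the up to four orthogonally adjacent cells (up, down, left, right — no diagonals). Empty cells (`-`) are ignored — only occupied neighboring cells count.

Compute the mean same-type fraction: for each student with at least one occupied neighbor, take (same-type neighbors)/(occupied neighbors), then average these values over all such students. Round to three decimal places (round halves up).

Row 1: (1,1)% 0/2 · (1,2)@ 0/3 · (1,3)% 2/3 · (1,4)% 2/2
Row 2: (2,1)@ 1/3 · (2,2)% 1/3 · (2,3)% 3/3 · (2,4)% 2/3
Row 3: (3,1)@ 2/2 · (3,4)@ 1/2
Row 4: (4,1)@ 2/2 · (4,2)@ 1/2 · (4,3)% 0/2 · (4,4)@ 1/2
Sum over 14 students: 0/2 + 0/3 + 2/3 + 2/2 + 1/3 + 1/3 + 3/3 + 2/3 + 2/2 + 1/2 + 2/2 + 1/2 + 0/2 + 1/2 = 15/2; mean = 15/2 ÷ 14 = 15/28 = 0.535714… → 0.536.

0.536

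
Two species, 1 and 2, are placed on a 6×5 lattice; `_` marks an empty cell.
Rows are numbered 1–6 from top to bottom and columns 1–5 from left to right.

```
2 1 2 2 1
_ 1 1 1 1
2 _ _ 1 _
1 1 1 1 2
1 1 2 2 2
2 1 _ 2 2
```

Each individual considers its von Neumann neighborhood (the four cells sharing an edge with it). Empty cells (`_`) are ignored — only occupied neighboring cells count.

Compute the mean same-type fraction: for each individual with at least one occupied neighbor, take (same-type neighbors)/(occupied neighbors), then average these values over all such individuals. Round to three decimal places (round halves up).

Row 1: (1,1)2 0/1 · (1,2)1 1/3 · (1,3)2 1/3 · (1,4)2 1/3 · (1,5)1 1/2
Row 2: (2,2)1 2/2 · (2,3)1 2/3 · (2,4)1 3/4 · (2,5)1 2/2
Row 3: (3,1)2 0/1 · (3,4)1 2/2
Row 4: (4,1)1 2/3 · (4,2)1 3/3 · (4,3)1 2/3 · (4,4)1 2/4 · (4,5)2 1/2
Row 5: (5,1)1 2/3 · (5,2)1 3/4 · (5,3)2 1/3 · (5,4)2 3/4 · (5,5)2 3/3
Row 6: (6,1)2 0/2 · (6,2)1 1/2 · (6,4)2 2/2 · (6,5)2 2/2
Sum over 25 individuals: 0/1 + 1/3 + 1/3 + 1/3 + 1/2 + 2/2 + 2/3 + 3/4 + 2/2 + 0/1 + 2/2 + 2/3 + 3/3 + 2/3 + 2/4 + 1/2 + 2/3 + 3/4 + 1/3 + 3/4 + 3/3 + 0/2 + 1/2 + 2/2 + 2/2 = 61/4; mean = 61/4 ÷ 25 = 61/100 = 0.61 → 0.610.

0.610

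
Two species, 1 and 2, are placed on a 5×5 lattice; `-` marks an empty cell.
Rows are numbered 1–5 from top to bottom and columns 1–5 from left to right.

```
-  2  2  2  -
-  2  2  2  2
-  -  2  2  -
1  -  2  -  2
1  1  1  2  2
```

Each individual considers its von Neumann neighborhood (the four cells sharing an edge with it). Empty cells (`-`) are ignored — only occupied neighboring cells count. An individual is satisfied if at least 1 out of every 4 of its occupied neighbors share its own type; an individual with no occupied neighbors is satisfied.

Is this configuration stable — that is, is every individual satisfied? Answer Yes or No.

(1,2)2 2/2 satisfied
(1,3)2 3/3 satisfied
(1,4)2 2/2 satisfied
(2,2)2 2/2 satisfied
(2,3)2 4/4 satisfied
(2,4)2 4/4 satisfied
(2,5)2 1/1 satisfied
(3,3)2 3/3 satisfied
(3,4)2 2/2 satisfied
(4,1)1 1/1 satisfied
(4,3)2 1/2 satisfied
(4,5)2 1/1 satisfied
(5,1)1 2/2 satisfied
(5,2)1 2/2 satisfied
(5,3)1 1/3 satisfied
(5,4)2 1/2 satisfied
(5,5)2 2/2 satisfied
All meet the threshold, so the configuration is stable.

Yes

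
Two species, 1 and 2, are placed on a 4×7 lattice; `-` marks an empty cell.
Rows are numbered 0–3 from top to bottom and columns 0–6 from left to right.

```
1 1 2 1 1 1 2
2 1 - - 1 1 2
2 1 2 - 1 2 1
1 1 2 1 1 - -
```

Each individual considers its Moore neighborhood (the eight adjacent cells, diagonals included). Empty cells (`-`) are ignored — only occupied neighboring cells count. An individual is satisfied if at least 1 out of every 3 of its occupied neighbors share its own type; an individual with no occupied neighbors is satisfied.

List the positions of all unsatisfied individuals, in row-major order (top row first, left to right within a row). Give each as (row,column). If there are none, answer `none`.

Row 0: (0,0)1 2/3 ✓ · (0,1)1 2/4 ✓ · (0,2)2 0/3 ✗ · (0,3)1 2/3 ✓ · (0,4)1 4/4 ✓ · (0,5)1 3/5 ✓ · (0,6)2 1/3 ✓
Row 1: (1,0)2 1/5 ✗ · (1,1)1 3/7 ✓ · (1,4)1 5/6 ✓ · (1,5)1 5/8 ✓ · (1,6)2 2/5 ✓
Row 2: (2,0)2 1/5 ✗ · (2,1)1 3/7 ✓ · (2,2)2 1/5 ✗ · (2,4)1 4/5 ✓ · (2,5)2 1/6 ✗ · (2,6)1 1/3 ✓
Row 3: (3,0)1 2/3 ✓ · (3,1)1 2/5 ✓ · (3,2)2 1/4 ✗ · (3,3)1 2/4 ✓ · (3,4)1 2/3 ✓

(0,2), (1,0), (2,0), (2,2), (2,5), (3,2)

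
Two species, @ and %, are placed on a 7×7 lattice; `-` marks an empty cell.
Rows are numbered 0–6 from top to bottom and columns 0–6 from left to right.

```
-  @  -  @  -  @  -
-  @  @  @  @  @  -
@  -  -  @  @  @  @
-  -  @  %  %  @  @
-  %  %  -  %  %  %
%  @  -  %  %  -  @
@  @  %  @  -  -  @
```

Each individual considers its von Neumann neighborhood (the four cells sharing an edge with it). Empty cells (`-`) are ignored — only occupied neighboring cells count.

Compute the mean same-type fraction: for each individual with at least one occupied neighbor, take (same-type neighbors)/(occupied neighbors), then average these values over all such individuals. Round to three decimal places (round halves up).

Row 0: (0,1)@ 1/1 · (0,3)@ 1/1 · (0,5)@ 1/1
Row 1: (1,1)@ 2/2 · (1,2)@ 2/2 · (1,3)@ 4/4 · (1,4)@ 3/3 · (1,5)@ 3/3
Row 2: (2,0)@ — no occupied neighbors · (2,3)@ 2/3 · (2,4)@ 3/4 · (2,5)@ 4/4 · (2,6)@ 2/2
Row 3: (3,2)@ 0/2 · (3,3)% 1/3 · (3,4)% 2/4 · (3,5)@ 2/4 · (3,6)@ 2/3
Row 4: (4,1)% 1/2 · (4,2)% 1/2 · (4,4)% 3/3 · (4,5)% 2/3 · (4,6)% 1/3
Row 5: (5,0)% 0/2 · (5,1)@ 1/3 · (5,3)% 1/2 · (5,4)% 2/2 · (5,6)@ 1/2
Row 6: (6,0)@ 1/2 · (6,1)@ 2/3 · (6,2)% 0/2 · (6,3)@ 0/2 · (6,6)@ 1/1
Sum over 32 individuals: 1/1 + 1/1 + 1/1 + 2/2 + 2/2 + 4/4 + 3/3 + 3/3 + 2/3 + 3/4 + 4/4 + 2/2 + 0/2 + 1/3 + 2/4 + 2/4 + 2/3 + 1/2 + 1/2 + 3/3 + 2/3 + 1/3 + 0/2 + 1/3 + 1/2 + 2/2 + 1/2 + 1/2 + 2/3 + 0/2 + 0/2 + 1/1 = 251/12; mean = 251/12 ÷ 32 = 251/384 = 0.653645… → 0.654.

0.654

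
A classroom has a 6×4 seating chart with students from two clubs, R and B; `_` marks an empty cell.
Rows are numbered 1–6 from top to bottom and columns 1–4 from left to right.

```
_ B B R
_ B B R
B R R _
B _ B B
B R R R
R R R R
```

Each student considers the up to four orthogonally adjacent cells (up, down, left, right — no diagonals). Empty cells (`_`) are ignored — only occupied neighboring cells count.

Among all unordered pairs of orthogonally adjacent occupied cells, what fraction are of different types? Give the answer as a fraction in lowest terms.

Scan each occupied cell's neighbors to the right and below so each pair is counted once.
From row 1: 1 unlike of 5 pairs (running 1/5).
From row 2: 3 unlike of 4 pairs (running 4/9).
From row 3: 2 unlike of 4 pairs (running 6/13).
From row 4: 2 unlike of 4 pairs (running 8/17).
From row 5: 2 unlike of 7 pairs (running 10/24).
From row 6: 0 unlike of 3 pairs (running 10/27).
Total adjacent occupied pairs: 27; unlike-type pairs: 10.
10/27 is already in lowest terms.

10/27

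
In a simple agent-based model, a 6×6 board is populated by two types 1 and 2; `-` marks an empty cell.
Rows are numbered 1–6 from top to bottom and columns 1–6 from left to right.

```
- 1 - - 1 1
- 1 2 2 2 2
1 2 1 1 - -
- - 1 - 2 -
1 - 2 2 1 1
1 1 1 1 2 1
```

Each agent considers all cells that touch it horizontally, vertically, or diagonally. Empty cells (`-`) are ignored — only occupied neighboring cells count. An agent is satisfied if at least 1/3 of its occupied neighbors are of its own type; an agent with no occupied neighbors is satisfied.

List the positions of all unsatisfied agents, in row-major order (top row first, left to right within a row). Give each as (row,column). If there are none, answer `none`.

Row 1: (1,2)1 1/2 ✓ · (1,5)1 1/4 ✗ · (1,6)1 1/3 ✓
Row 2: (2,2)1 3/5 ✓ · (2,3)2 2/6 ✓ · (2,4)2 2/5 ✓ · (2,5)2 2/5 ✓ · (2,6)2 1/3 ✓
Row 3: (3,1)1 1/2 ✓ · (3,2)2 1/5 ✗ · (3,3)1 3/6 ✓ · (3,4)1 2/6 ✓
Row 4: (4,3)1 2/5 ✓ · (4,5)2 1/4 ✗
Row 5: (5,1)1 2/2 ✓ · (5,3)2 1/5 ✗ · (5,4)2 3/7 ✓ · (5,5)1 3/6 ✓ · (5,6)1 2/4 ✓
Row 6: (6,1)1 2/2 ✓ · (6,2)1 3/4 ✓ · (6,3)1 2/4 ✓ · (6,4)1 2/5 ✓ · (6,5)2 1/5 ✗ · (6,6)1 2/3 ✓

(1,5), (3,2), (4,5), (5,3), (6,5)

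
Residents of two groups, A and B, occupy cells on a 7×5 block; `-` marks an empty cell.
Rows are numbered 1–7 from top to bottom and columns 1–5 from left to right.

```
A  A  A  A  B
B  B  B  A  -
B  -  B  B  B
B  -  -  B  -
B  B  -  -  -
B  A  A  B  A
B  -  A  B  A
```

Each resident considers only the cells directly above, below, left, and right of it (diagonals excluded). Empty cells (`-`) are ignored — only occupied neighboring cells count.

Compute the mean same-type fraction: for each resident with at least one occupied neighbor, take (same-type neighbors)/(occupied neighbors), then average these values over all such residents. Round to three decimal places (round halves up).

Row 1: (1,1)A 1/2 · (1,2)A 2/3 · (1,3)A 2/3 · (1,4)A 2/3 · (1,5)B 0/1
Row 2: (2,1)B 2/3 · (2,2)B 2/3 · (2,3)B 2/4 · (2,4)A 1/3
Row 3: (3,1)B 2/2 · (3,3)B 2/2 · (3,4)B 3/4 · (3,5)B 1/1
Row 4: (4,1)B 2/2 · (4,4)B 1/1
Row 5: (5,1)B 3/3 · (5,2)B 1/2
Row 6: (6,1)B 2/3 · (6,2)A 1/3 · (6,3)A 2/3 · (6,4)B 1/3 · (6,5)A 1/2
Row 7: (7,1)B 1/1 · (7,3)A 1/2 · (7,4)B 1/3 · (7,5)A 1/2
Sum over 26 residents: 1/2 + 2/3 + 2/3 + 2/3 + 0/1 + 2/3 + 2/3 + 2/4 + 1/3 + 2/2 + 2/2 + 3/4 + 1/1 + 2/2 + 1/1 + 3/3 + 1/2 + 2/3 + 1/3 + 2/3 + 1/3 + 1/2 + 1/1 + 1/2 + 1/3 + 1/2 = 67/4; mean = 67/4 ÷ 26 = 67/104 = 0.644230… → 0.644.

0.644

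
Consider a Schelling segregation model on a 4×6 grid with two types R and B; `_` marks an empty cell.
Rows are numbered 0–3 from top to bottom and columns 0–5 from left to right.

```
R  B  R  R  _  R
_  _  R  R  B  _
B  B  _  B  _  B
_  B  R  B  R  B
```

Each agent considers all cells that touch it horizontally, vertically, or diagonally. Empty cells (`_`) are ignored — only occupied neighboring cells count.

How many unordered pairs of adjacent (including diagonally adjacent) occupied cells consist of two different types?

17

Scan each occupied cell's neighbors to the right and below (and the two forward diagonals) so each pair is counted once.
Row 0: R(0,0)–B(0,1)≠ B(0,1)–R(0,2)≠ B(0,1)–R(1,2)≠ R(0,2)–R(0,3)= R(0,2)–R(1,2)= R(0,2)–R(1,3)= R(0,3)–R(1,3)= R(0,3)–B(1,4)≠ R(0,3)–R(1,2)= R(0,5)–B(1,4)≠  → 5/10 unlike.
Row 1: R(1,2)–R(1,3)= R(1,2)–B(2,3)≠ R(1,2)–B(2,1)≠ R(1,3)–B(1,4)≠ R(1,3)–B(2,3)≠ B(1,4)–B(2,5)= B(1,4)–B(2,3)=  → 4/7 unlike.
Row 2: B(2,0)–B(2,1)= B(2,0)–B(3,1)= B(2,1)–B(3,1)= B(2,1)–R(3,2)≠ B(2,3)–B(3,3)= B(2,3)–R(3,4)≠ B(2,3)–R(3,2)≠ B(2,5)–B(3,5)= B(2,5)–R(3,4)≠  → 4/9 unlike.
Row 3: B(3,1)–R(3,2)≠ R(3,2)–B(3,3)≠ B(3,3)–R(3,4)≠ R(3,4)–B(3,5)≠  → 4/4 unlike.
Total adjacent occupied pairs: 30; unlike-type pairs: 17.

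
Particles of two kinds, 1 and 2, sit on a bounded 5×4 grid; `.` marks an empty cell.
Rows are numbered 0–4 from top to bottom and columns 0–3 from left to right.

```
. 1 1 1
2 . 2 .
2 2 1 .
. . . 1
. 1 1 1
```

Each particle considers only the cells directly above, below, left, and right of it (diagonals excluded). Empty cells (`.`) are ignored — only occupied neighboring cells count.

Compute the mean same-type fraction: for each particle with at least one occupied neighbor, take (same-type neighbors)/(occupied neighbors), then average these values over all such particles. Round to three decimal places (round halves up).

Row 0: (0,1)1 1/1 · (0,2)1 2/3 · (0,3)1 1/1
Row 1: (1,0)2 1/1 · (1,2)2 0/2
Row 2: (2,0)2 2/2 · (2,1)2 1/2 · (2,2)1 0/2
Row 3: (3,3)1 1/1
Row 4: (4,1)1 1/1 · (4,2)1 2/2 · (4,3)1 2/2
Sum over 12 particles: 1/1 + 2/3 + 1/1 + 1/1 + 0/2 + 2/2 + 1/2 + 0/2 + 1/1 + 1/1 + 2/2 + 2/2 = 55/6; mean = 55/6 ÷ 12 = 55/72 = 0.763888… → 0.764.

0.764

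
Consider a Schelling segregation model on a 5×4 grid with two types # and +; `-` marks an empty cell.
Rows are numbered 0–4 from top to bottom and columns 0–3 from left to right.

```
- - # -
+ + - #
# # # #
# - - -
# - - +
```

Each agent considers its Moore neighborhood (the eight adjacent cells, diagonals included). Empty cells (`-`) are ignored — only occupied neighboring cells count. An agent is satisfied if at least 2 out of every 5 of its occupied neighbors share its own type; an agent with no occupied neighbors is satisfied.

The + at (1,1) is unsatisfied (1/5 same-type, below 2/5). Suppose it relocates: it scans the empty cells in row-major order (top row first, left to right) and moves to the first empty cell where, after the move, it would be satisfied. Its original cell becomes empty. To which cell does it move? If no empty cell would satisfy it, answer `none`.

(0,0)

Vacating (1,1). Empty cells in order:
  (0,0): 1/1 same-type → satisfied — stop here.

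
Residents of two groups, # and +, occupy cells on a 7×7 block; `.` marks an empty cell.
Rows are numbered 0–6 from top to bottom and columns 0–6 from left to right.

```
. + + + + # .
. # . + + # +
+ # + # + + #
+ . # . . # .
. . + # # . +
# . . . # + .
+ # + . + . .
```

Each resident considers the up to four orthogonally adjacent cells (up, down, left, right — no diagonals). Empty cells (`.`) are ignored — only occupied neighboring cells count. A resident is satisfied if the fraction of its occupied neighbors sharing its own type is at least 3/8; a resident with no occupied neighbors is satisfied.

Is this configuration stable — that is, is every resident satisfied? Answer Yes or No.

No

(0,1)+ 1/2 satisfied
(0,2)+ 2/2 satisfied
(0,3)+ 3/3 satisfied
(0,4)+ 2/3 satisfied
(0,5)# 1/2 satisfied
(1,1)# 1/2 satisfied
(1,3)+ 2/3 satisfied
(1,4)+ 3/4 satisfied
(1,5)# 1/4 not
(1,6)+ 0/2 not
(2,0)+ 1/2 satisfied
(2,1)# 1/3 not
(2,2)+ 0/3 not
(2,3)# 0/3 not
(2,4)+ 2/3 satisfied
(2,5)+ 1/4 not
(2,6)# 0/2 not
(3,0)+ 1/1 satisfied
(3,2)# 0/2 not
(3,5)# 0/1 not
(4,2)+ 0/2 not
(4,3)# 1/2 satisfied
(4,4)# 2/2 satisfied
(4,6)+ 0/0 satisfied
(5,0)# 0/1 not
(5,4)# 1/3 not
(5,5)+ 0/1 not
(6,0)+ 0/2 not
(6,1)# 0/2 not
(6,2)+ 0/1 not
(6,4)+ 0/1 not
For instance (1,5) has only 1/4 same-type neighbors, below 3/8.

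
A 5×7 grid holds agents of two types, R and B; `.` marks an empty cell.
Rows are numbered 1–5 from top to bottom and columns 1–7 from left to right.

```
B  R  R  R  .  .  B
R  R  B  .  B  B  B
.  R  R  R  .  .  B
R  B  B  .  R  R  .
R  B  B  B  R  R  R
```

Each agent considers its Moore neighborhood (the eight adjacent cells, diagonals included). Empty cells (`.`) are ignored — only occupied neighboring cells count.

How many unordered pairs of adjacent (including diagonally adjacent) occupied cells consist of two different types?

24

Scan each occupied cell's neighbors to the right and below (and the two forward diagonals) so each pair is counted once.
Row 1: B(1,1)–R(1,2)≠ B(1,1)–R(2,1)≠ B(1,1)–R(2,2)≠ R(1,2)–R(1,3)= R(1,2)–R(2,2)= R(1,2)–B(2,3)≠ R(1,2)–R(2,1)= R(1,3)–R(1,4)= R(1,3)–B(2,3)≠ R(1,3)–R(2,2)= R(1,4)–B(2,5)≠ R(1,4)–B(2,3)≠ B(1,7)–B(2,7)= B(1,7)–B(2,6)=  → 7/14 unlike.
Row 2: R(2,1)–R(2,2)= R(2,1)–R(3,2)= R(2,2)–B(2,3)≠ R(2,2)–R(3,2)= R(2,2)–R(3,3)= B(2,3)–R(3,3)≠ B(2,3)–R(3,4)≠ B(2,3)–R(3,2)≠ B(2,5)–B(2,6)= B(2,5)–R(3,4)≠ B(2,6)–B(2,7)= B(2,6)–B(3,7)= B(2,7)–B(3,7)=  → 5/13 unlike.
Row 3: R(3,2)–R(3,3)= R(3,2)–B(4,2)≠ R(3,2)–B(4,3)≠ R(3,2)–R(4,1)= R(3,3)–R(3,4)= R(3,3)–B(4,3)≠ R(3,3)–B(4,2)≠ R(3,4)–R(4,5)= R(3,4)–B(4,3)≠ B(3,7)–R(4,6)≠  → 6/10 unlike.
Row 4: R(4,1)–B(4,2)≠ R(4,1)–R(5,1)= R(4,1)–B(5,2)≠ B(4,2)–B(4,3)= B(4,2)–B(5,2)= B(4,2)–B(5,3)= B(4,2)–R(5,1)≠ B(4,3)–B(5,3)= B(4,3)–B(5,4)= B(4,3)–B(5,2)= R(4,5)–R(4,6)= R(4,5)–R(5,5)= R(4,5)–R(5,6)= R(4,5)–B(5,4)≠ R(4,6)–R(5,6)= R(4,6)–R(5,7)= R(4,6)–R(5,5)=  → 4/17 unlike.
Row 5: R(5,1)–B(5,2)≠ B(5,2)–B(5,3)= B(5,3)–B(5,4)= B(5,4)–R(5,5)≠ R(5,5)–R(5,6)= R(5,6)–R(5,7)=  → 2/6 unlike.
Total adjacent occupied pairs: 60; unlike-type pairs: 24.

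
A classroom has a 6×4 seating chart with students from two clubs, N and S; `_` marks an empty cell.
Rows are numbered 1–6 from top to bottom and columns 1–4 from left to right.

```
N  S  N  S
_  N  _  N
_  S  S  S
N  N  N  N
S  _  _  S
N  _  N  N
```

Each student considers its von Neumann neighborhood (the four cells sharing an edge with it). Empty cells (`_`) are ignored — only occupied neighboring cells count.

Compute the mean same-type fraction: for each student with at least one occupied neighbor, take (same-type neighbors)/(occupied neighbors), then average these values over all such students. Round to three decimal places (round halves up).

(1,1)N 0/1
(1,2)S 0/3
(1,3)N 0/2
(1,4)S 0/2
(2,2)N 0/2
(2,4)N 0/2
(3,2)S 1/3
(3,3)S 2/3
(3,4)S 1/3
(4,1)N 1/2
(4,2)N 2/3
(4,3)N 2/3
(4,4)N 1/3
(5,1)S 0/2
(5,4)S 0/2
(6,1)N 0/1
(6,3)N 1/1
(6,4)N 1/2
Sum over 18 students: 0/1 + 0/3 + 0/2 + 0/2 + 0/2 + 0/2 + 1/3 + 2/3 + 1/3 + 1/2 + 2/3 + 2/3 + 1/3 + 0/2 + 0/2 + 0/1 + 1/1 + 1/2 = 5; mean = 5 ÷ 18 = 5/18 = 0.277777… → 0.278.

0.278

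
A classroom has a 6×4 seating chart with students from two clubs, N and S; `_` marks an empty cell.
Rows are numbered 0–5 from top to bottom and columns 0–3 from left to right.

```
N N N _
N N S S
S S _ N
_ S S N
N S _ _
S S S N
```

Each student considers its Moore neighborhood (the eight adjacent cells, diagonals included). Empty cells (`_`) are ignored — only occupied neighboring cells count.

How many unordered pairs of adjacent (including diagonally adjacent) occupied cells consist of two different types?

Scan each occupied cell's neighbors to the right and below (and the two forward diagonals) so each pair is counted once.
Row 0: N(0,0)–N(0,1)= N(0,0)–N(1,0)= N(0,0)–N(1,1)= N(0,1)–N(0,2)= N(0,1)–N(1,1)= N(0,1)–S(1,2)≠ N(0,1)–N(1,0)= N(0,2)–S(1,2)≠ N(0,2)–S(1,3)≠ N(0,2)–N(1,1)=  → 3/10 unlike.
Row 1: N(1,0)–N(1,1)= N(1,0)–S(2,0)≠ N(1,0)–S(2,1)≠ N(1,1)–S(1,2)≠ N(1,1)–S(2,1)≠ N(1,1)–S(2,0)≠ S(1,2)–S(1,3)= S(1,2)–N(2,3)≠ S(1,2)–S(2,1)= S(1,3)–N(2,3)≠  → 7/10 unlike.
Row 2: S(2,0)–S(2,1)= S(2,0)–S(3,1)= S(2,1)–S(3,1)= S(2,1)–S(3,2)= N(2,3)–N(3,3)= N(2,3)–S(3,2)≠  → 1/6 unlike.
Row 3: S(3,1)–S(3,2)= S(3,1)–S(4,1)= S(3,1)–N(4,0)≠ S(3,2)–N(3,3)≠ S(3,2)–S(4,1)=  → 2/5 unlike.
Row 4: N(4,0)–S(4,1)≠ N(4,0)–S(5,0)≠ N(4,0)–S(5,1)≠ S(4,1)–S(5,1)= S(4,1)–S(5,2)= S(4,1)–S(5,0)=  → 3/6 unlike.
Row 5: S(5,0)–S(5,1)= S(5,1)–S(5,2)= S(5,2)–N(5,3)≠  → 1/3 unlike.
Total adjacent occupied pairs: 40; unlike-type pairs: 17.

17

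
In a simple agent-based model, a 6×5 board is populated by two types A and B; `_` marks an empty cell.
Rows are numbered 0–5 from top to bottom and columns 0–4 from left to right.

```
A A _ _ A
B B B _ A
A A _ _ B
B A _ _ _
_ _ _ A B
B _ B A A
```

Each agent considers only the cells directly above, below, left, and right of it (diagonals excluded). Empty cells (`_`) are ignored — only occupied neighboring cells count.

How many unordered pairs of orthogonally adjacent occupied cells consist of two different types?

10

Scan each occupied cell's neighbors to the right and below so each pair is counted once.
Row 0: A(0,0)–A(0,1)= A(0,0)–B(1,0)≠ A(0,1)–B(1,1)≠ A(0,4)–A(1,4)=  → 2/4 unlike.
Row 1: B(1,0)–B(1,1)= B(1,0)–A(2,0)≠ B(1,1)–B(1,2)= B(1,1)–A(2,1)≠ A(1,4)–B(2,4)≠  → 3/5 unlike.
Row 2: A(2,0)–A(2,1)= A(2,0)–B(3,0)≠ A(2,1)–A(3,1)=  → 1/3 unlike.
Row 3: B(3,0)–A(3,1)≠  → 1/1 unlike.
Row 4: A(4,3)–B(4,4)≠ A(4,3)–A(5,3)= B(4,4)–A(5,4)≠  → 2/3 unlike.
Row 5: B(5,2)–A(5,3)≠ A(5,3)–A(5,4)=  → 1/2 unlike.
Total adjacent occupied pairs: 18; unlike-type pairs: 10.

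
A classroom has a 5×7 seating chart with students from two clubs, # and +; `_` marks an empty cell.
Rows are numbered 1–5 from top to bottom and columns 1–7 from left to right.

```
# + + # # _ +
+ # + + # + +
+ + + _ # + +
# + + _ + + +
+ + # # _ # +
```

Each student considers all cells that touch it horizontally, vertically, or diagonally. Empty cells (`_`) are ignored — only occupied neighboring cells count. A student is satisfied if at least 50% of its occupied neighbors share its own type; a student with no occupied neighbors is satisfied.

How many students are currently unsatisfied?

10

Row 1: (1,1)# 1/3 unhappy · (1,2)+ 3/5 ok · (1,3)+ 3/5 ok · (1,4)# 2/5 unhappy · (1,5)# 2/4 ok · (1,7)+ 2/2 ok
Row 2: (2,1)+ 3/5 ok · (2,2)# 1/8 unhappy · (2,3)+ 5/7 ok · (2,4)+ 3/7 unhappy · (2,5)# 3/6 ok · (2,6)+ 4/7 ok · (2,7)+ 4/4 ok
Row 3: (3,1)+ 3/5 ok · (3,2)+ 6/8 ok · (3,3)+ 5/6 ok · (3,5)# 1/6 unhappy · (3,6)+ 6/8 ok · (3,7)+ 5/5 ok
Row 4: (4,1)# 0/5 unhappy · (4,2)+ 6/8 ok · (4,3)+ 4/6 ok · (4,5)+ 2/5 unhappy · (4,6)+ 5/7 ok · (4,7)+ 4/5 ok
Row 5: (5,1)+ 2/3 ok · (5,2)+ 3/5 ok · (5,3)# 1/4 unhappy · (5,4)# 1/3 unhappy · (5,6)# 0/4 unhappy · (5,7)+ 2/3 ok
Unsatisfied: (1,1), (1,4), (2,2), (2,4), (3,5), (4,1), (4,5), (5,3), (5,4), (5,6) — 10 in total.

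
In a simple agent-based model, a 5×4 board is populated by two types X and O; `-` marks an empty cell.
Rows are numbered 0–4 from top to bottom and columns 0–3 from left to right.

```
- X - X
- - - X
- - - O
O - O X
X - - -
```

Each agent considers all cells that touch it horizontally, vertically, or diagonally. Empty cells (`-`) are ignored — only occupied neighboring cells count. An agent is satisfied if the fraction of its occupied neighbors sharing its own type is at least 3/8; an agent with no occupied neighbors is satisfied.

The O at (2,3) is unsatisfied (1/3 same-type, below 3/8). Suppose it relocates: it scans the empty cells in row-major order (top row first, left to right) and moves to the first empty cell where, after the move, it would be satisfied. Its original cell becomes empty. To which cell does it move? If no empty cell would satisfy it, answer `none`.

(2,0)

Vacating (2,3). Empty cells in order:
  (0,0): 0/1 same-type → still unsatisfied.
  (0,2): 0/3 same-type → still unsatisfied.
  (1,0): 0/1 same-type → still unsatisfied.
  (1,1): 0/1 same-type → still unsatisfied.
  (1,2): 0/3 same-type → still unsatisfied.
  (2,0): 1/1 same-type → satisfied — stop here.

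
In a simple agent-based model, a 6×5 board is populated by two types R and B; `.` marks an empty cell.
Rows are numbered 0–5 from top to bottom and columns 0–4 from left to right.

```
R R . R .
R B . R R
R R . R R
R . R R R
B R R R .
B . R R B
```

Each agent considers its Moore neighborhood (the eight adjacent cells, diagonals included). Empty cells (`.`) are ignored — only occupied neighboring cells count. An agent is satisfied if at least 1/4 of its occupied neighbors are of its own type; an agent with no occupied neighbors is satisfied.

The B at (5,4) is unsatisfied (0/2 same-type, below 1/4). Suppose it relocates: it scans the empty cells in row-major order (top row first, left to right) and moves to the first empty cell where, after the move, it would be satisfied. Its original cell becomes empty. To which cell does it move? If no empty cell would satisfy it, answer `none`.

Vacating (5,4). Empty cells in order:
  (0,2): 1/4 same-type → satisfied — stop here.

(0,2)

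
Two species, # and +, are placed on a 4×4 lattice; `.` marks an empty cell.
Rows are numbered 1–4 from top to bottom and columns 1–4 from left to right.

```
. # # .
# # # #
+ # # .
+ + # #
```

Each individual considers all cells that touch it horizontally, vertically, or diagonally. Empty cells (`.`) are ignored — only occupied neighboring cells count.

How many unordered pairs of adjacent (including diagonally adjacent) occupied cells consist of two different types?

Scan each occupied cell's neighbors to the right and below (and the two forward diagonals) so each pair is counted once.
From row 1: 0 unlike of 7 pairs (running 0/7).
From row 2: 2 unlike of 11 pairs (running 2/18).
From row 3: 4 unlike of 10 pairs (running 6/28).
From row 4: 1 unlike of 3 pairs (running 7/31).
Total adjacent occupied pairs: 31; unlike-type pairs: 7.

7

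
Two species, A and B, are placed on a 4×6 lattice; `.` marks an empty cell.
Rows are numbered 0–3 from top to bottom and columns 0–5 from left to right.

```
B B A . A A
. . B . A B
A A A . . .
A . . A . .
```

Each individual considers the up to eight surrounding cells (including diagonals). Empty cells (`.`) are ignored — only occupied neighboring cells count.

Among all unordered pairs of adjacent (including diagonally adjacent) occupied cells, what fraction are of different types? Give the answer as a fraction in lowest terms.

Scan each occupied cell's neighbors to the right and below (and the two forward diagonals) so each pair is counted once.
Row 0: B(0,0)–B(0,1)= B(0,1)–A(0,2)≠ B(0,1)–B(1,2)= A(0,2)–B(1,2)≠ A(0,4)–A(0,5)= A(0,4)–A(1,4)= A(0,4)–B(1,5)≠ A(0,5)–B(1,5)≠ A(0,5)–A(1,4)=  → 4/9 unlike.
Row 1: B(1,2)–A(2,2)≠ B(1,2)–A(2,1)≠ A(1,4)–B(1,5)≠  → 3/3 unlike.
Row 2: A(2,0)–A(2,1)= A(2,0)–A(3,0)= A(2,1)–A(2,2)= A(2,1)–A(3,0)= A(2,2)–A(3,3)=  → 0/5 unlike.
Total adjacent occupied pairs: 17; unlike-type pairs: 7.
7/17 is already in lowest terms.

7/17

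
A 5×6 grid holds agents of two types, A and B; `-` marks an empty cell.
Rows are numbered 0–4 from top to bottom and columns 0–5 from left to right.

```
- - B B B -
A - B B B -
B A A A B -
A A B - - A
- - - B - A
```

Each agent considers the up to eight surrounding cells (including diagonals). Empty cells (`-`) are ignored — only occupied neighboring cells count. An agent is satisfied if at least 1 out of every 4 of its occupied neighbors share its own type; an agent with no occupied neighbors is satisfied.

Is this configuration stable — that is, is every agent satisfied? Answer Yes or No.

No

Row 0: (0,2)B 3/3 ok · (0,3)B 5/5 ok · (0,4)B 3/3 ok
Row 1: (1,0)A 1/2 ok · (1,2)B 3/6 ok · (1,3)B 6/8 ok · (1,4)B 4/5 ok
Row 2: (2,0)B 0/4 unhappy · (2,1)A 4/7 ok · (2,2)A 3/6 ok · (2,3)A 1/6 unhappy · (2,4)B 2/4 ok
Row 3: (3,0)A 2/3 ok · (3,1)A 3/5 ok · (3,2)B 1/5 unhappy · (3,5)A 1/2 ok
Row 4: (4,3)B 1/1 ok · (4,5)A 1/1 ok
For instance (2,0) has only 0/4 same-type neighbors, below 1/4.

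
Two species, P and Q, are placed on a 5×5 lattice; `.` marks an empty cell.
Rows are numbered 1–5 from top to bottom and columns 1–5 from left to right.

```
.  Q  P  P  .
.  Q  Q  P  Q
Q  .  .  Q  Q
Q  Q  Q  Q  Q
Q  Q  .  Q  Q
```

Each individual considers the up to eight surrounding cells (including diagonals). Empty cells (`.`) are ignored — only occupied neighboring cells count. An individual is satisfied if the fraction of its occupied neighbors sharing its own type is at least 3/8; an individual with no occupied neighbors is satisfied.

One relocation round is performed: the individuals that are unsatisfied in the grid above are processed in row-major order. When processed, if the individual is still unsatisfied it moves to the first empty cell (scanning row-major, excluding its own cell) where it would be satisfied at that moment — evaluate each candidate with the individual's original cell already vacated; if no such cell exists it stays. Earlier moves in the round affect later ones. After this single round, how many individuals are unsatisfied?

1

Initially unsatisfied (in order): (2,4).
  (2,4) → (1,5).
Resulting grid:
. Q P P P
. Q Q . Q
Q . . Q Q
Q Q Q Q Q
Q Q . Q Q
Unsatisfied now: (1,3).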